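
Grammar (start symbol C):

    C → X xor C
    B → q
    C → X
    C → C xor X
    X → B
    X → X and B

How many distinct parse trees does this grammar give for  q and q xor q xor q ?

4

Parse trees for q and q xor q xor q:
  [C [X [X [B q]] and [B q]] xor [C [X [B q]] xor [C [X [B q]]]]]
  [C [X [X [B q]] and [B q]] xor [C [C [X [B q]]] xor [X [B q]]]]
  [C [C [X [X [B q]] and [B q]] xor [C [X [B q]]]] xor [X [B q]]]
  [C [C [C [X [X [B q]] and [B q]]] xor [X [B q]]] xor [X [B q]]]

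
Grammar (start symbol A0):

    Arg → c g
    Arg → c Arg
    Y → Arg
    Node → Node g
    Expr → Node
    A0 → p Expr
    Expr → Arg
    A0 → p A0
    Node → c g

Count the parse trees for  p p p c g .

2

Parse trees for p p p c g:
  [A0 p [A0 p [A0 p [Expr [Node c g]]]]]
  [A0 p [A0 p [A0 p [Expr [Arg c g]]]]]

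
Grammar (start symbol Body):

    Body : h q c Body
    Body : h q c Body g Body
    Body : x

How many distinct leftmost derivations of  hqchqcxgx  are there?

2

Parse trees for hqchqcxgx:
  [Body h q c [Body h q c [Body x] g [Body x]]]
  [Body h q c [Body h q c [Body x]] g [Body x]]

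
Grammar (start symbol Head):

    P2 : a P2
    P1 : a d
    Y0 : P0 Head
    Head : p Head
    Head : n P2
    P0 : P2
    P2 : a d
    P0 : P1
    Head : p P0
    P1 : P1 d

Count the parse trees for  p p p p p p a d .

2

Parse trees for p p p p p p a d:
  [Head p [Head p [Head p [Head p [Head p [Head p [P0 [P2 a d]]]]]]]]
  [Head p [Head p [Head p [Head p [Head p [Head p [P0 [P1 a d]]]]]]]]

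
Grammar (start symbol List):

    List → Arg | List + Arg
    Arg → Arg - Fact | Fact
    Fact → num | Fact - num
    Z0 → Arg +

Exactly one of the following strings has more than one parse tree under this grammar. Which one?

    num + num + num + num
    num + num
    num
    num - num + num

num - num + num

num + num + num + num: 1 tree
num + num: 1 tree
num: 1 tree
num - num + num: 2 trees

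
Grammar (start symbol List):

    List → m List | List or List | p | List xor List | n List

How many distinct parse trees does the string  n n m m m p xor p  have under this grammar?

Parse trees for n n m m m p xor p:
  [List [List n [List n [List m [List m [List m [List p]]]]]] xor [List p]]
  [List n [List [List n [List m [List m [List m [List p]]]]] xor [List p]]]
  [List n [List n [List m [List m [List m [List [List p] xor [List p]]]]]]]
  [List n [List n [List m [List m [List [List m [List p]] xor [List p]]]]]]
  [List n [List n [List m [List [List m [List m [List p]]] xor [List p]]]]]
  [List n [List n [List [List m [List m [List m [List p]]]] xor [List p]]]]

6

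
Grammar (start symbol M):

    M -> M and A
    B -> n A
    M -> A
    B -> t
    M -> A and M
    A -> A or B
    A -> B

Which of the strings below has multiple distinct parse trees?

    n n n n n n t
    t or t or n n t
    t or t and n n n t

t or t and n n n t

n n n n n n t: 1 tree
t or t or n n t: 1 tree
t or t and n n n t: 2 trees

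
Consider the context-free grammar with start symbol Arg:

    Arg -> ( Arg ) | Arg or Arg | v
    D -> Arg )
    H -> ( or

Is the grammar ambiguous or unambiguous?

Witness: v or v or v

Derivation 1: Arg ⇒ Arg or Arg ⇒ Arg or Arg or Arg ⇒ v or Arg or Arg ⇒ v or v or Arg ⇒ v or v or v
Derivation 2: Arg ⇒ Arg or Arg ⇒ v or Arg ⇒ v or Arg or Arg ⇒ v or v or Arg ⇒ v or v or v

Two distinct leftmost derivations for the same string.

Ambiguous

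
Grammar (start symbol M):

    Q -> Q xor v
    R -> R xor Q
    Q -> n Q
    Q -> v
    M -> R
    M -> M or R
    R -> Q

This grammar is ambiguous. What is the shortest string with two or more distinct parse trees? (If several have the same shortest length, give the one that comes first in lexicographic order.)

length 1: no string has ≥2 trees
length 2: no string has ≥2 trees
length 3: v xor v has 2 parse trees

Two derivations of v xor v:
  M ⇒ R ⇒ R xor Q ⇒ Q xor Q ⇒ v xor Q ⇒ v xor v
  M ⇒ R ⇒ Q ⇒ Q xor v ⇒ v xor v

v xor v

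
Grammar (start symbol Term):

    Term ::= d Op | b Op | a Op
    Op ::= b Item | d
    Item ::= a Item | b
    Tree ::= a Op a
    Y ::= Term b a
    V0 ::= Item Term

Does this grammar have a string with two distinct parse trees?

(Tree, Y, V0 are unreachable from Term, so their rules don't affect L(Term).) Restricted to the reachable nonterminals, every rule has the form A → t or A → t B, and no two rules for the same A share a first terminal. The grammar encodes a DFA — one run per string.

Unambiguous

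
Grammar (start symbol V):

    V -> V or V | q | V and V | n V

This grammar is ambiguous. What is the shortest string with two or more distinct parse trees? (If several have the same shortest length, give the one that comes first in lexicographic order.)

n q and q

length 1: no string has ≥2 trees
length 2: no string has ≥2 trees
length 3: no string has ≥2 trees
length 4: n q and q has 2 parse trees

Two derivations of n q and q:
  V ⇒ V and V ⇒ n V and V ⇒ n q and V ⇒ n q and q
  V ⇒ n V ⇒ n V and V ⇒ n q and V ⇒ n q and q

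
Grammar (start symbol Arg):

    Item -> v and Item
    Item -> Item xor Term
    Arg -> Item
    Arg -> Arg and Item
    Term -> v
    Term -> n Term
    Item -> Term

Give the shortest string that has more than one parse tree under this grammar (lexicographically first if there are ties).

v and v

length 1: no string has ≥2 trees
length 2: no string has ≥2 trees
length 3: v and v has 2 parse trees

Two derivations of v and v:
  Arg ⇒ Item ⇒ v and Item ⇒ v and Term ⇒ v and v
  Arg ⇒ Arg and Item ⇒ Item and Item ⇒ Term and Item ⇒ v and Item ⇒ v and Term ⇒ v and v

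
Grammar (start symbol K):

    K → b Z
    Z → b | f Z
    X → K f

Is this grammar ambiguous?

(X is unreachable from K, so its rules don't affect L(K).) The reachable rules are right-linear with at most one rule per (nonterminal, next-terminal) pair. Each input token forces the next rule, so parsing is deterministic.

Unambiguous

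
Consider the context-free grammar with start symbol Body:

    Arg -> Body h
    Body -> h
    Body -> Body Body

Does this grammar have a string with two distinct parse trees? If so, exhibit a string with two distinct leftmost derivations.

Ambiguous

Witness: h h h

Derivation 1: Body ⇒ Body Body ⇒ h Body ⇒ h Body Body ⇒ h h Body ⇒ h h h
Derivation 2: Body ⇒ Body Body ⇒ Body Body Body ⇒ h Body Body ⇒ h h Body ⇒ h h h

Two distinct leftmost derivations for the same string.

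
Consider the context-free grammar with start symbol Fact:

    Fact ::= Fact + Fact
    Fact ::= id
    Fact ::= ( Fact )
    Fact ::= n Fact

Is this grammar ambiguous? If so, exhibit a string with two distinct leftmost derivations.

Witness: n id + id

Derivation 1: Fact ⇒ Fact + Fact ⇒ n Fact + Fact ⇒ n id + Fact ⇒ n id + id
Derivation 2: Fact ⇒ n Fact ⇒ n Fact + Fact ⇒ n id + Fact ⇒ n id + id

Two distinct leftmost derivations for the same string.

Ambiguous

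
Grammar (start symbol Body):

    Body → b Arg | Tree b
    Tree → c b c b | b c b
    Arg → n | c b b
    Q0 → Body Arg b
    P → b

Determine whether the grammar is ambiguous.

Witness: b c b b

Derivation 1: Body ⇒ b Arg ⇒ b c b b
Derivation 2: Body ⇒ Tree b ⇒ b c b b

Two distinct leftmost derivations for the same string.

Ambiguous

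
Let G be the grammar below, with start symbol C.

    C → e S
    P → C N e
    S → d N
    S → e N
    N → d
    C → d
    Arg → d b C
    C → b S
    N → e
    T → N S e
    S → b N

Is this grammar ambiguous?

Only C, S, N are reachable from C; ignoring the rest: Restricted to the reachable nonterminals, every rule has the form A → t or A → t B, and no two rules for the same A share a first terminal. The grammar encodes a DFA — one run per string.

Unambiguous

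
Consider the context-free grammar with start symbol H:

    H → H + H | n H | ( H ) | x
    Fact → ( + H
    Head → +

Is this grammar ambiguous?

Witness: n x + x

Derivation 1: H ⇒ H + H ⇒ n H + H ⇒ n x + H ⇒ n x + x
Derivation 2: H ⇒ n H ⇒ n H + H ⇒ n x + H ⇒ n x + x

Two distinct leftmost derivations for the same string.

Ambiguous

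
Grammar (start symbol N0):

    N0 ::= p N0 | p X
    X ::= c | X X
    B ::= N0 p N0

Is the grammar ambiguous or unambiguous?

Ambiguous

Witness: p c c c

Derivation 1: N0 ⇒ p X ⇒ p X X ⇒ p c X ⇒ p c X X ⇒ p c c X ⇒ p c c c
Derivation 2: N0 ⇒ p X ⇒ p X X ⇒ p X X X ⇒ p c X X ⇒ p c c X ⇒ p c c c

Two distinct leftmost derivations for the same string.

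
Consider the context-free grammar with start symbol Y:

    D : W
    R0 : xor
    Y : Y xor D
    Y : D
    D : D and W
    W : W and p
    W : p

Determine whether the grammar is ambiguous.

Ambiguous

Witness: p and p

Derivation 1: Y ⇒ D ⇒ W ⇒ W and p ⇒ p and p
Derivation 2: Y ⇒ D ⇒ D and W ⇒ W and W ⇒ p and W ⇒ p and p

Two distinct leftmost derivations for the same string.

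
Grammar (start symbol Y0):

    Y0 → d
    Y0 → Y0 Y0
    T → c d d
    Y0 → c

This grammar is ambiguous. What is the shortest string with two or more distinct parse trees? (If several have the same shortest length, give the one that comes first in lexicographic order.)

length 1: no string has ≥2 trees
length 2: no string has ≥2 trees
length 3: c c c has 2 parse trees

Two derivations of c c c:
  Y0 ⇒ Y0 Y0 ⇒ Y0 Y0 Y0 ⇒ c Y0 Y0 ⇒ c c Y0 ⇒ c c c
  Y0 ⇒ Y0 Y0 ⇒ c Y0 ⇒ c Y0 Y0 ⇒ c c Y0 ⇒ c c c

c c c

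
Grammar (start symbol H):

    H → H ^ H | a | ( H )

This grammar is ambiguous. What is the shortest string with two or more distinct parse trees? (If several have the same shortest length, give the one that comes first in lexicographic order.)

length 1: no string has ≥2 trees
length 3: no string has ≥2 trees
length 5: a ^ a ^ a has 2 parse trees

Two derivations of a ^ a ^ a:
  H ⇒ H ^ H ⇒ H ^ H ^ H ⇒ a ^ H ^ H ⇒ a ^ a ^ H ⇒ a ^ a ^ a
  H ⇒ H ^ H ⇒ a ^ H ⇒ a ^ H ^ H ⇒ a ^ a ^ H ⇒ a ^ a ^ a

a ^ a ^ a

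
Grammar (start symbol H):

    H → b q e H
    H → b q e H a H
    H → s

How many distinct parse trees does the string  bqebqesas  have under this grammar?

Parse trees for bqebqesas:
  [H b q e [H b q e [H s] a [H s]]]
  [H b q e [H b q e [H s]] a [H s]]

2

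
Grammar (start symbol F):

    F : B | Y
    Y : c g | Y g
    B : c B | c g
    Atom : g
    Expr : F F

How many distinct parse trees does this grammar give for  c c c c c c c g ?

Parse trees for c c c c c c c g:
  [F [B c [B c [B c [B c [B c [B c [B c g]]]]]]]]

1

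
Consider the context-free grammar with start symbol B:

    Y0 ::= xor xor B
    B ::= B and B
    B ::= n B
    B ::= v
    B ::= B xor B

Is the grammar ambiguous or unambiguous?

Witness: n v and v

Derivation 1: B ⇒ B and B ⇒ n B and B ⇒ n v and B ⇒ n v and v
Derivation 2: B ⇒ n B ⇒ n B and B ⇒ n v and B ⇒ n v and v

Two distinct leftmost derivations for the same string.

Ambiguous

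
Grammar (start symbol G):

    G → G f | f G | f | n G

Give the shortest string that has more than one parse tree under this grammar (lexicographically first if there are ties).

length 1: no string has ≥2 trees
length 2: f f has 2 parse trees

Two derivations of f f:
  G ⇒ G f ⇒ f f
  G ⇒ f G ⇒ f f

f f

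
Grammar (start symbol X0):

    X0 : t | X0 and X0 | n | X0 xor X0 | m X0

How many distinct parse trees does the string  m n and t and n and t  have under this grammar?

Parse trees for m n and t and n and t (showing first 6 of 14):
  [X0 [X0 m [X0 n]] and [X0 [X0 t] and [X0 [X0 n] and [X0 t]]]]
  [X0 [X0 m [X0 n]] and [X0 [X0 [X0 t] and [X0 n]] and [X0 t]]]
  [X0 [X0 [X0 m [X0 n]] and [X0 t]] and [X0 [X0 n] and [X0 t]]]
  [X0 [X0 m [X0 [X0 n] and [X0 t]]] and [X0 [X0 n] and [X0 t]]]
  [X0 [X0 [X0 m [X0 n]] and [X0 [X0 t] and [X0 n]]] and [X0 t]]
  [X0 [X0 [X0 [X0 m [X0 n]] and [X0 t]] and [X0 n]] and [X0 t]]

14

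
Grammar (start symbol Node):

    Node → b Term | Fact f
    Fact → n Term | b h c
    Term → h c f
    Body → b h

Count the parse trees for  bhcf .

2

Parse trees for bhcf:
  [Node b [Term h c f]]
  [Node [Fact b h c] f]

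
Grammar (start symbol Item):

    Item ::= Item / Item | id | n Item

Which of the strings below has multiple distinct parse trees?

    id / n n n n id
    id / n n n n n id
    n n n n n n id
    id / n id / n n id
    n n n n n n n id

id / n n n n id: 1 tree
id / n n n n n id: 1 tree
n n n n n n id: 1 tree
id / n id / n n id: 3 trees
n n n n n n n id: 1 tree

id / n id / n n id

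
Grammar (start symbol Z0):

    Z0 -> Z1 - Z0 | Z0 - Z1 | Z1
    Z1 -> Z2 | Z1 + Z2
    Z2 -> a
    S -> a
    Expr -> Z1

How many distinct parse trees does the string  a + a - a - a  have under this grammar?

4

Parse trees for a + a - a - a:
  [Z0 [Z1 [Z1 [Z2 a]] + [Z2 a]] - [Z0 [Z1 [Z2 a]] - [Z0 [Z1 [Z2 a]]]]]
  [Z0 [Z1 [Z1 [Z2 a]] + [Z2 a]] - [Z0 [Z0 [Z1 [Z2 a]]] - [Z1 [Z2 a]]]]
  [Z0 [Z0 [Z1 [Z1 [Z2 a]] + [Z2 a]] - [Z0 [Z1 [Z2 a]]]] - [Z1 [Z2 a]]]
  [Z0 [Z0 [Z0 [Z1 [Z1 [Z2 a]] + [Z2 a]]] - [Z1 [Z2 a]]] - [Z1 [Z2 a]]]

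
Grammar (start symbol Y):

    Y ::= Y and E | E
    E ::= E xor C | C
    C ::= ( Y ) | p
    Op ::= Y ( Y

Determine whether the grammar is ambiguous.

Unambiguous

Only Y, E, C are reachable from Y; ignoring the rest: Y → Y and E | E  ;  E → E xor C | C  — a left-associative chain with C at the bottom. Each string factors uniquely by precedence.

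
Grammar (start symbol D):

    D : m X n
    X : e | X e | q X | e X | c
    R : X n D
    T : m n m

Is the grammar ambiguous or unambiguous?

Witness: m e e n

Derivation 1: D ⇒ m X n ⇒ m X e n ⇒ m e e n
Derivation 2: D ⇒ m X n ⇒ m e X n ⇒ m e e n

Two distinct leftmost derivations for the same string.

Ambiguous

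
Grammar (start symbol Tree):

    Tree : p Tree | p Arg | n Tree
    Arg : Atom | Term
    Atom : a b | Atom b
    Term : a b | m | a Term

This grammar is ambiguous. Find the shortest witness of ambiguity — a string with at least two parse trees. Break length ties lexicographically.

length 2: no string has ≥2 trees
length 3: p a b has 2 parse trees

Two derivations of p a b:
  Tree ⇒ p Arg ⇒ p Atom ⇒ p a b
  Tree ⇒ p Arg ⇒ p Term ⇒ p a b

p a b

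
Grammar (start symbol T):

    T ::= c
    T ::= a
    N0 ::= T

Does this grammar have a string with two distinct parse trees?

Unambiguous

(N0 is unreachable from T, so its rules don't affect L(T).) Restricted to the reachable nonterminals, every rule has the form A → t or A → t B, and no two rules for the same A share a first terminal. The grammar encodes a DFA — one run per string.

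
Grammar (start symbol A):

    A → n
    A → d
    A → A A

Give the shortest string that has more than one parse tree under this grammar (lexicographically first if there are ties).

length 1: no string has ≥2 trees
length 2: no string has ≥2 trees
length 3: d d d has 2 parse trees

Two derivations of d d d:
  A ⇒ A A ⇒ d A ⇒ d A A ⇒ d d A ⇒ d d d
  A ⇒ A A ⇒ A A A ⇒ d A A ⇒ d d A ⇒ d d d

d d d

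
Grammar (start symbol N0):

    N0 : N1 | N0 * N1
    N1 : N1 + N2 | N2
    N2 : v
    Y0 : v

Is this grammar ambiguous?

Unambiguous

Only N0, N1, N2 are reachable from N0; ignoring the rest: This is a standard precedence ladder (N0 over N1 over N2), with each level left-recursive on its own operator ('*' at N0, '+' at N1). That structure is LR(1), hence unambiguous.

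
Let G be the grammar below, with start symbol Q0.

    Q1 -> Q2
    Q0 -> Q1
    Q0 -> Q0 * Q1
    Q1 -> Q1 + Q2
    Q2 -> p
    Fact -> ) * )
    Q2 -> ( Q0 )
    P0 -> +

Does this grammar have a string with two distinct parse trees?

Unambiguous

Only Q0, Q1, Q2 are reachable from Q0; ignoring the rest: Q0 → Q0 * Q1 | Q1  ;  Q1 → Q1 + Q2 | Q2  — a left-associative chain with Q2 at the bottom. Each string factors uniquely by precedence.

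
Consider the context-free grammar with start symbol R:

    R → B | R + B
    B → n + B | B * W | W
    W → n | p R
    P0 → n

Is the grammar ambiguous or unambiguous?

Witness: n + n

Derivation 1: R ⇒ B ⇒ n + B ⇒ n + W ⇒ n + n
Derivation 2: R ⇒ R + B ⇒ B + B ⇒ W + B ⇒ n + B ⇒ n + W ⇒ n + n

Two distinct leftmost derivations for the same string.

Ambiguous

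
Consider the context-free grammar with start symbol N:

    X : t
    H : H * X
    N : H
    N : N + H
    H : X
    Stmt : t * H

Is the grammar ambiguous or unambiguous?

Only N, H, X are reachable from N; ignoring the rest: This is a standard precedence ladder (N over H over X), with each level left-recursive on its own operator ('+' at N, '*' at H). That structure is LR(1), hence unambiguous.

Unambiguous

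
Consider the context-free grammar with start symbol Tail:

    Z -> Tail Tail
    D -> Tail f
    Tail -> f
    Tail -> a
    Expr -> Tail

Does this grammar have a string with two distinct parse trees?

Only Tail is reachable from Tail; ignoring the rest: Restricted to the reachable nonterminals, every rule has the form A → t or A → t B, and no two rules for the same A share a first terminal. The grammar encodes a DFA — one run per string.

Unambiguous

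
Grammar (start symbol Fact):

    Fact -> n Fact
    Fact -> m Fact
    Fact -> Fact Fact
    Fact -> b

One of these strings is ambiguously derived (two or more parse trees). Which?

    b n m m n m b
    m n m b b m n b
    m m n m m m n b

m n m b b m n b

b n m m n m b: 1 tree
m n m b b m n b: 14 trees
m m n m m m n b: 1 tree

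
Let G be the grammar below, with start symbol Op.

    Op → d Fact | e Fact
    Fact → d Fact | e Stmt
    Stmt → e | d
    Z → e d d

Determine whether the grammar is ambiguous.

Only Op, Fact, Stmt are reachable from Op; ignoring the rest: The reachable rules are right-linear with at most one rule per (nonterminal, next-terminal) pair. Each input token forces the next rule, so parsing is deterministic.

Unambiguous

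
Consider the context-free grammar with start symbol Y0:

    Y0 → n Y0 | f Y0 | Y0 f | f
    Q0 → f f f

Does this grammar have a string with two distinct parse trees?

Ambiguous

Witness: f f

Derivation 1: Y0 ⇒ f Y0 ⇒ f f
Derivation 2: Y0 ⇒ Y0 f ⇒ f f

Two distinct leftmost derivations for the same string.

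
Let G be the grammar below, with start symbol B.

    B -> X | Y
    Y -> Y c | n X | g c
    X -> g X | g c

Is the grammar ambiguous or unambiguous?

Witness: g c

Derivation 1: B ⇒ X ⇒ g c
Derivation 2: B ⇒ Y ⇒ g c

Two distinct leftmost derivations for the same string.

Ambiguous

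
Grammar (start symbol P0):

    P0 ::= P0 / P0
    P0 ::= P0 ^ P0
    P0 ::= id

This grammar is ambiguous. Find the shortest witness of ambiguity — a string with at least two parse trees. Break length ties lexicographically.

id / id / id

length 1: no string has ≥2 trees
length 3: no string has ≥2 trees
length 5: id / id / id has 2 parse trees

Two derivations of id / id / id:
  P0 ⇒ P0 / P0 ⇒ P0 / P0 / P0 ⇒ id / P0 / P0 ⇒ id / id / P0 ⇒ id / id / id
  P0 ⇒ P0 / P0 ⇒ id / P0 ⇒ id / P0 / P0 ⇒ id / id / P0 ⇒ id / id / id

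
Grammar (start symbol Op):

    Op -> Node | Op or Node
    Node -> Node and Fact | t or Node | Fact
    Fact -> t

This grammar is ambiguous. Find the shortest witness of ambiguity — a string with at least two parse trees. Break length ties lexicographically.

t or t

length 1: no string has ≥2 trees
length 3: t or t has 2 parse trees

Two derivations of t or t:
  Op ⇒ Node ⇒ t or Node ⇒ t or Fact ⇒ t or t
  Op ⇒ Op or Node ⇒ Node or Node ⇒ Fact or Node ⇒ t or Node ⇒ t or Fact ⇒ t or t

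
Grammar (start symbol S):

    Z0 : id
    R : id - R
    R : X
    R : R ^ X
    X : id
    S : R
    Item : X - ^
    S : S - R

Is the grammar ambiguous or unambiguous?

Ambiguous

Witness: id - id

Derivation 1: S ⇒ R ⇒ id - R ⇒ id - X ⇒ id - id
Derivation 2: S ⇒ S - R ⇒ R - R ⇒ X - R ⇒ id - R ⇒ id - X ⇒ id - id

Two distinct leftmost derivations for the same string.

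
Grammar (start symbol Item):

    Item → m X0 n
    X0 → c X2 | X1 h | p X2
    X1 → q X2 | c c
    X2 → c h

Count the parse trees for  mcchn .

2

Parse trees for mcchn:
  [Item m [X0 c [X2 c h]] n]
  [Item m [X0 [X1 c c] h] n]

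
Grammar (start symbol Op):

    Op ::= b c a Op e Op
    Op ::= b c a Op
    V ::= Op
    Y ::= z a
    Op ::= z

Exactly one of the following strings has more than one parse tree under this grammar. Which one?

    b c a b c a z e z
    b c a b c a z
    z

b c a b c a z e z: 2 trees
b c a b c a z: 1 tree
z: 1 tree

b c a b c a z e z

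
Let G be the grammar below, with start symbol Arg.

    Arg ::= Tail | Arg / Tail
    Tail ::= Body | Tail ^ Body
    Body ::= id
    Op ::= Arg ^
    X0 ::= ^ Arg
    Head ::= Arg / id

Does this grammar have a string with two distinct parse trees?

Unambiguous

Only Arg, Tail, Body are reachable from Arg; ignoring the rest: The grammar is stratified — Arg handles '/' (left-recursive), Tail handles '^', Body atoms. Each operator has a fixed associativity and precedence level, so every string has one parse.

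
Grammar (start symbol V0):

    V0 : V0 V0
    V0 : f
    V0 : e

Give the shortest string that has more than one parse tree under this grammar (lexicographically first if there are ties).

e e e

length 1: no string has ≥2 trees
length 2: no string has ≥2 trees
length 3: e e e has 2 parse trees

Two derivations of e e e:
  V0 ⇒ V0 V0 ⇒ V0 V0 V0 ⇒ e V0 V0 ⇒ e e V0 ⇒ e e e
  V0 ⇒ V0 V0 ⇒ e V0 ⇒ e V0 V0 ⇒ e e V0 ⇒ e e e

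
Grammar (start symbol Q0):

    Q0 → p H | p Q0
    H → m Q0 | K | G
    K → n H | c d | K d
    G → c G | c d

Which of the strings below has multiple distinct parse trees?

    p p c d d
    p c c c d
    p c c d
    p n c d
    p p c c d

p p c d d: 1 tree
p c c c d: 1 tree
p c c d: 1 tree
p n c d: 2 trees
p p c c d: 1 tree

p n c d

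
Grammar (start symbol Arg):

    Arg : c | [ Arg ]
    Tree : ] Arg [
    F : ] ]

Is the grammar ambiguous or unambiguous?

Unambiguous

(Tree, F are unreachable from Arg, so their rules don't affect L(Arg).) L(Arg) is { openⁿ atom closeⁿ : n ≥ 0 }. The bracket depth fixes n, and the derivation is forced at every step.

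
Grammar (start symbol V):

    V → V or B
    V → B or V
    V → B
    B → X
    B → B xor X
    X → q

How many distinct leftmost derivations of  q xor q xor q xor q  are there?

Parse trees for q xor q xor q xor q:
  [V [B [B [B [B [X q]] xor [X q]] xor [X q]] xor [X q]]]

1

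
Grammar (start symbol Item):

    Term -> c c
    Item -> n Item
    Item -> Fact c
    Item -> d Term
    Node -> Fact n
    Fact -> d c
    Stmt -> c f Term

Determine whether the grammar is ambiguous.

Ambiguous

Witness: d c c

Derivation 1: Item ⇒ Fact c ⇒ d c c
Derivation 2: Item ⇒ d Term ⇒ d c c

Two distinct leftmost derivations for the same string.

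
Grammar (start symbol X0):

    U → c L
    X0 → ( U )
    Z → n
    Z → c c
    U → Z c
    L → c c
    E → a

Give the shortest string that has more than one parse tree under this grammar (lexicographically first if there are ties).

( c c c )

length 4: no string has ≥2 trees
length 5: ( c c c ) has 2 parse trees

Two derivations of ( c c c ):
  X0 ⇒ ( U ) ⇒ ( c L ) ⇒ ( c c c )
  X0 ⇒ ( U ) ⇒ ( Z c ) ⇒ ( c c c )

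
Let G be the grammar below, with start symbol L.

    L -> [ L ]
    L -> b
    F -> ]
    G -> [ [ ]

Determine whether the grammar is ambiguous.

Unambiguous

(G, F are unreachable from L, so their rules don't affect L(L).) L(L) is { openⁿ atom closeⁿ : n ≥ 0 }. The bracket depth fixes n, and the derivation is forced at every step.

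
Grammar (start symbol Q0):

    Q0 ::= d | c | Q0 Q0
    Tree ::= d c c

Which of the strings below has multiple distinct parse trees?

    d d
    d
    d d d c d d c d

d d d c d d c d

d d: 1 tree
d: 1 tree
d d d c d d c d: 429 trees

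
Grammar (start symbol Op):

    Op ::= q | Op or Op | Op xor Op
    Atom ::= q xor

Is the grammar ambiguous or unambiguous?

Ambiguous

Witness: q or q or q

Derivation 1: Op ⇒ Op or Op ⇒ q or Op ⇒ q or Op or Op ⇒ q or q or Op ⇒ q or q or q
Derivation 2: Op ⇒ Op or Op ⇒ Op or Op or Op ⇒ q or Op or Op ⇒ q or q or Op ⇒ q or q or q

Two distinct leftmost derivations for the same string.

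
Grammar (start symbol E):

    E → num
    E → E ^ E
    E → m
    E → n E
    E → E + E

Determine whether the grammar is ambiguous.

Ambiguous

Witness: n m + m

Derivation 1: E ⇒ n E ⇒ n E + E ⇒ n m + E ⇒ n m + m
Derivation 2: E ⇒ E + E ⇒ n E + E ⇒ n m + E ⇒ n m + m

Two distinct leftmost derivations for the same string.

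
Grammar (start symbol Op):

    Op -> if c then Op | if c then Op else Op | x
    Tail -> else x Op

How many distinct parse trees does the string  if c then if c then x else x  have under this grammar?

2

Parse trees for if c then if c then x else x:
  [Op if c then [Op if c then [Op x] else [Op x]]]
  [Op if c then [Op if c then [Op x]] else [Op x]]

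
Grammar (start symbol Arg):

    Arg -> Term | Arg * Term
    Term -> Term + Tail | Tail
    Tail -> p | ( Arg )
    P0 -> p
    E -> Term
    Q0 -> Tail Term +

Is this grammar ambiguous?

Unambiguous

(P0, E, Q0 are unreachable from Arg, so their rules don't affect L(Arg).) Arg → Arg * Term | Term  ;  Term → Term + Tail | Tail  — a left-associative chain with Tail at the bottom. Each string factors uniquely by precedence.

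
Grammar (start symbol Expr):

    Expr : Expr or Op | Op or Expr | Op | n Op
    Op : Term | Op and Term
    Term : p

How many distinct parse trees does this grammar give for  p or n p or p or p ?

Parse trees for p or n p or p or p:
  [Expr [Expr [Expr [Op [Term p]] or [Expr n [Op [Term p]]]] or [Op [Term p]]] or [Op [Term p]]]
  [Expr [Expr [Op [Term p]] or [Expr [Expr n [Op [Term p]]] or [Op [Term p]]]] or [Op [Term p]]]
  [Expr [Op [Term p]] or [Expr [Expr [Expr n [Op [Term p]]] or [Op [Term p]]] or [Op [Term p]]]]

3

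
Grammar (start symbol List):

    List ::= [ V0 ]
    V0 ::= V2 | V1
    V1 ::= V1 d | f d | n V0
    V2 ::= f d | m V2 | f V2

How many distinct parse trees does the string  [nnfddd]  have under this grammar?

9

Parse trees for [nnfddd] (showing first 6 of 9):
  [List [ [V0 [V1 [V1 [V1 n [V0 [V1 n [V0 [V2 f d]]]]] d] d]] ]]
  [List [ [V0 [V1 [V1 [V1 n [V0 [V1 n [V0 [V1 f d]]]]] d] d]] ]]
  [List [ [V0 [V1 [V1 n [V0 [V1 [V1 n [V0 [V2 f d]]] d]]] d]] ]]
  [List [ [V0 [V1 [V1 n [V0 [V1 [V1 n [V0 [V1 f d]]] d]]] d]] ]]
  [List [ [V0 [V1 [V1 n [V0 [V1 n [V0 [V1 [V1 f d] d]]]]] d]] ]]
  [List [ [V0 [V1 n [V0 [V1 [V1 [V1 n [V0 [V2 f d]]] d] d]]]] ]]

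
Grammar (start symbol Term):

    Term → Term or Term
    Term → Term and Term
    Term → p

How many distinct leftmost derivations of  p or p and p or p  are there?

5

Parse trees for p or p and p or p:
  [Term [Term p] or [Term [Term [Term p] and [Term p]] or [Term p]]]
  [Term [Term p] or [Term [Term p] and [Term [Term p] or [Term p]]]]
  [Term [Term [Term p] or [Term [Term p] and [Term p]]] or [Term p]]
  [Term [Term [Term [Term p] or [Term p]] and [Term p]] or [Term p]]
  [Term [Term [Term p] or [Term p]] and [Term [Term p] or [Term p]]]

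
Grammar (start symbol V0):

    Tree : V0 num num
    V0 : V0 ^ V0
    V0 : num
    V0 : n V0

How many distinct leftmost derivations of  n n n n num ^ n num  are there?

Parse trees for n n n n num ^ n num:
  [V0 [V0 n [V0 n [V0 n [V0 n [V0 num]]]]] ^ [V0 n [V0 num]]]
  [V0 n [V0 [V0 n [V0 n [V0 n [V0 num]]]] ^ [V0 n [V0 num]]]]
  [V0 n [V0 n [V0 [V0 n [V0 n [V0 num]]] ^ [V0 n [V0 num]]]]]
  [V0 n [V0 n [V0 n [V0 [V0 n [V0 num]] ^ [V0 n [V0 num]]]]]]
  [V0 n [V0 n [V0 n [V0 n [V0 [V0 num] ^ [V0 n [V0 num]]]]]]]

5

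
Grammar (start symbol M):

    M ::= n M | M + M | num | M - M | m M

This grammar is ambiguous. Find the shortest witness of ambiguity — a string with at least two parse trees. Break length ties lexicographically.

length 1: no string has ≥2 trees
length 2: no string has ≥2 trees
length 3: no string has ≥2 trees
length 4: m num + num has 2 parse trees

Two derivations of m num + num:
  M ⇒ M + M ⇒ m M + M ⇒ m num + M ⇒ m num + num
  M ⇒ m M ⇒ m M + M ⇒ m num + M ⇒ m num + num

m num + num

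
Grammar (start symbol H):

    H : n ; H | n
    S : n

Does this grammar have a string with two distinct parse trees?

Only H is reachable from H; ignoring the rest: The reachable grammar is A → atom sep A | atom. Each atom is followed by either the separator (recurse) or end-of-string (stop) — no choice point.

Unambiguous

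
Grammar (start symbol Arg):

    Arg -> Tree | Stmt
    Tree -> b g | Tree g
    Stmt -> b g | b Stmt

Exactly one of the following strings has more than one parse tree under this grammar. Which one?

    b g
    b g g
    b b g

b g: 2 trees
b g g: 1 tree
b b g: 1 tree

b g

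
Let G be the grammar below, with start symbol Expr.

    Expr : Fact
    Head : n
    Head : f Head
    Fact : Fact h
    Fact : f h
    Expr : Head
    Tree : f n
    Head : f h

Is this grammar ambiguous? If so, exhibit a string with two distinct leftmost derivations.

Ambiguous

Witness: f h

Derivation 1: Expr ⇒ Fact ⇒ f h
Derivation 2: Expr ⇒ Head ⇒ f h

Two distinct leftmost derivations for the same string.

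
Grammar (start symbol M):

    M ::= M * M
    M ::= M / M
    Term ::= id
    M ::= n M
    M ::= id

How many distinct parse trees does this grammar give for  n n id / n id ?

Parse trees for n n id / n id:
  [M [M n [M n [M id]]] / [M n [M id]]]
  [M n [M [M n [M id]] / [M n [M id]]]]
  [M n [M n [M [M id] / [M n [M id]]]]]

3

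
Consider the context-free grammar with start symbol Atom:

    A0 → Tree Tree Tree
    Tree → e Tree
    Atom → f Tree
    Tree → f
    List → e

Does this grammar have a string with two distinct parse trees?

Unambiguous

Only Atom, Tree are reachable from Atom; ignoring the rest: Restricted to the reachable nonterminals, every rule has the form A → t or A → t B, and no two rules for the same A share a first terminal. The grammar encodes a DFA — one run per string.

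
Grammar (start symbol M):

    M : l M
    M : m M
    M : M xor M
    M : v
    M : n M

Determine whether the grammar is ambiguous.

Witness: l v xor v

Derivation 1: M ⇒ l M ⇒ l M xor M ⇒ l v xor M ⇒ l v xor v
Derivation 2: M ⇒ M xor M ⇒ l M xor M ⇒ l v xor M ⇒ l v xor v

Two distinct leftmost derivations for the same string.

Ambiguous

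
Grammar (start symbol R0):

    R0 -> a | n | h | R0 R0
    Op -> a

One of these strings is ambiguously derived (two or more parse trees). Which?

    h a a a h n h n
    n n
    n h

h a a a h n h n

h a a a h n h n: 429 trees
n n: 1 tree
n h: 1 tree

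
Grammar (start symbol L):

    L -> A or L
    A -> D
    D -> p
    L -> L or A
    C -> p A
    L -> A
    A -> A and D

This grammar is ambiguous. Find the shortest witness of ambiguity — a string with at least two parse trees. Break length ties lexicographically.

length 1: no string has ≥2 trees
length 3: p or p has 2 parse trees

Two derivations of p or p:
  L ⇒ A or L ⇒ D or L ⇒ p or L ⇒ p or A ⇒ p or D ⇒ p or p
  L ⇒ L or A ⇒ A or A ⇒ D or A ⇒ p or A ⇒ p or D ⇒ p or p

p or p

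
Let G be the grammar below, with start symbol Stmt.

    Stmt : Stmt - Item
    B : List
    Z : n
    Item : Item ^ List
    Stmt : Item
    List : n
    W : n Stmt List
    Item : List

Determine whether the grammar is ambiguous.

(W, Z, B are unreachable from Stmt, so their rules don't affect L(Stmt).) Stmt → Stmt - Item | Item  ;  Item → Item ^ List | List  — a left-associative chain with List at the bottom. Each string factors uniquely by precedence.

Unambiguous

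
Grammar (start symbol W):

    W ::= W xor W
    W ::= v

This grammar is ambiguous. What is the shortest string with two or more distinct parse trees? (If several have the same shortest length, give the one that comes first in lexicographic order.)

length 1: no string has ≥2 trees
length 3: no string has ≥2 trees
length 5: v xor v xor v has 2 parse trees

Two derivations of v xor v xor v:
  W ⇒ W xor W ⇒ W xor W xor W ⇒ v xor W xor W ⇒ v xor v xor W ⇒ v xor v xor v
  W ⇒ W xor W ⇒ v xor W ⇒ v xor W xor W ⇒ v xor v xor W ⇒ v xor v xor v

v xor v xor v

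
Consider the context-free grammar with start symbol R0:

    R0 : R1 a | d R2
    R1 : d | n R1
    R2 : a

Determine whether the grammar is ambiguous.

Witness: d a

Derivation 1: R0 ⇒ R1 a ⇒ d a
Derivation 2: R0 ⇒ d R2 ⇒ d a

Two distinct leftmost derivations for the same string.

Ambiguous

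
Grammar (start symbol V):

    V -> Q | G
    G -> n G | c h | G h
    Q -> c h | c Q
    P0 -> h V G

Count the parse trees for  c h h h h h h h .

Parse trees for c h h h h h h h:
  [V [G [G [G [G [G [G [G c h] h] h] h] h] h] h]]

1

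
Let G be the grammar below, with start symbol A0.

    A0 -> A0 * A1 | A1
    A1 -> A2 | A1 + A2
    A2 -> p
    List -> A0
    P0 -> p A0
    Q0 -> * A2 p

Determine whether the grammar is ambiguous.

Only A0, A1, A2 are reachable from A0; ignoring the rest: The grammar is stratified — A0 handles '*' (left-recursive), A1 handles '+', A2 atoms. Each operator has a fixed associativity and precedence level, so every string has one parse.

Unambiguous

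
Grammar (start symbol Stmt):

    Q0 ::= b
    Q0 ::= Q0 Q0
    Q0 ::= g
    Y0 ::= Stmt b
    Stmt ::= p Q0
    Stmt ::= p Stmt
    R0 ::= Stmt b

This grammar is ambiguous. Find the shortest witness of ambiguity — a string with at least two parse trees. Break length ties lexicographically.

p b b b

length 2: no string has ≥2 trees
length 3: no string has ≥2 trees
length 4: p b b b has 2 parse trees

Two derivations of p b b b:
  Stmt ⇒ p Q0 ⇒ p Q0 Q0 ⇒ p b Q0 ⇒ p b Q0 Q0 ⇒ p b b Q0 ⇒ p b b b
  Stmt ⇒ p Q0 ⇒ p Q0 Q0 ⇒ p Q0 Q0 Q0 ⇒ p b Q0 Q0 ⇒ p b b Q0 ⇒ p b b b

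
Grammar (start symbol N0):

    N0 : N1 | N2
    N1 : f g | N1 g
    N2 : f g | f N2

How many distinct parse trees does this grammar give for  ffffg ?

1

Parse trees for ffffg:
  [N0 [N2 f [N2 f [N2 f [N2 f g]]]]]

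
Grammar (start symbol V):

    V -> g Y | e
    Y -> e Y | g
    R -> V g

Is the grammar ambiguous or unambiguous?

Unambiguous

Only V, Y are reachable from V; ignoring the rest: Each reachable nonterminal has at most one production per leading terminal, and all productions are right-linear; the derivation is determined token-by-token.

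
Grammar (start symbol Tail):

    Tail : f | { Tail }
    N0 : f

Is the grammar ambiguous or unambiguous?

Only Tail is reachable from Tail; ignoring the rest: L(Tail) is { openⁿ atom closeⁿ : n ≥ 0 }. The bracket depth fixes n, and the derivation is forced at every step.

Unambiguous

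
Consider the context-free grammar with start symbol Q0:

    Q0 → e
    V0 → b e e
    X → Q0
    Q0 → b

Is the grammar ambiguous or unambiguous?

(X, V0 are unreachable from Q0, so their rules don't affect L(Q0).) Each reachable nonterminal has at most one production per leading terminal, and all productions are right-linear; the derivation is determined token-by-token.

Unambiguous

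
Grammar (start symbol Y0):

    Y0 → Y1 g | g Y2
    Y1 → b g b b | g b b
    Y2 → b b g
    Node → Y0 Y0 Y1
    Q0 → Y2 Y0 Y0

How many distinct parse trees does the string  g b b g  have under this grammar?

2

Parse trees for g b b g:
  [Y0 [Y1 g b b] g]
  [Y0 g [Y2 b b g]]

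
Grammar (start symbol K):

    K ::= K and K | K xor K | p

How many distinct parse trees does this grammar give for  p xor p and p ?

Parse trees for p xor p and p:
  [K [K [K p] xor [K p]] and [K p]]
  [K [K p] xor [K [K p] and [K p]]]

2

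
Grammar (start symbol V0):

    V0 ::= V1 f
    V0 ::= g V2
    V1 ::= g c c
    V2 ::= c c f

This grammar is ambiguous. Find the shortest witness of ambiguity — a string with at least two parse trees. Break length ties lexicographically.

g c c f

length 4: g c c f has 2 parse trees

Two derivations of g c c f:
  V0 ⇒ V1 f ⇒ g c c f
  V0 ⇒ g V2 ⇒ g c c f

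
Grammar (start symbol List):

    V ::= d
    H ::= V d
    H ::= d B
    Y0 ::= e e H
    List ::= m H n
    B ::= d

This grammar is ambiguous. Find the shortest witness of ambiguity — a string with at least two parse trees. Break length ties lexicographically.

m d d n

length 4: m d d n has 2 parse trees

Two derivations of m d d n:
  List ⇒ m H n ⇒ m V d n ⇒ m d d n
  List ⇒ m H n ⇒ m d B n ⇒ m d d n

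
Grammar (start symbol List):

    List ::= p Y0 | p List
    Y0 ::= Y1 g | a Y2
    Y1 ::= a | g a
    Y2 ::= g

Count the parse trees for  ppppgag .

1

Parse trees for ppppgag:
  [List p [List p [List p [List p [Y0 [Y1 g a] g]]]]]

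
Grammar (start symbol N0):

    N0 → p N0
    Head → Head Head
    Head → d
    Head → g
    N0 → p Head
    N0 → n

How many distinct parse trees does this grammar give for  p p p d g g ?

2

Parse trees for p p p d g g:
  [N0 p [N0 p [N0 p [Head [Head d] [Head [Head g] [Head g]]]]]]
  [N0 p [N0 p [N0 p [Head [Head [Head d] [Head g]] [Head g]]]]]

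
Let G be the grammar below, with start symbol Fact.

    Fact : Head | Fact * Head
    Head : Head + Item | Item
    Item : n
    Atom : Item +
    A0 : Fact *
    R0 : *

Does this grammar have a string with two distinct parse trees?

(Atom, A0, R0 are unreachable from Fact, so their rules don't affect L(Fact).) This is a standard precedence ladder (Fact over Head over Item), with each level left-recursive on its own operator ('*' at Fact, '+' at Head). That structure is LR(1), hence unambiguous.

Unambiguous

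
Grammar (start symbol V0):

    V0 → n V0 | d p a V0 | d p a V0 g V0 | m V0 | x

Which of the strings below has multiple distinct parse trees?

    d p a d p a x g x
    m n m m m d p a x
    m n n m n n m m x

d p a d p a x g x: 2 trees
m n m m m d p a x: 1 tree
m n n m n n m m x: 1 tree

d p a d p a x g x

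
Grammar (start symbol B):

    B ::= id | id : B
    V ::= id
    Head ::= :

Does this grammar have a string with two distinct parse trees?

(V, Head are unreachable from B, so their rules don't affect L(B).) The reachable grammar is A → atom sep A | atom. Each atom is followed by either the separator (recurse) or end-of-string (stop) — no choice point.

Unambiguous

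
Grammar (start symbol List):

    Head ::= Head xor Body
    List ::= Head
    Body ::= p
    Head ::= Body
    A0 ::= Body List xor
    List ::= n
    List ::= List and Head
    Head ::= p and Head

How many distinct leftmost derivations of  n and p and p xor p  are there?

3

Parse trees for n and p and p xor p:
  [List [List n] and [Head [Head p and [Head [Body p]]] xor [Body p]]]
  [List [List n] and [Head p and [Head [Head [Body p]] xor [Body p]]]]
  [List [List [List n] and [Head [Body p]]] and [Head [Head [Body p]] xor [Body p]]]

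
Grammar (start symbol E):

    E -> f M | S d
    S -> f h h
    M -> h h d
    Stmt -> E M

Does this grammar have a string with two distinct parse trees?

Witness: f h h d

Derivation 1: E ⇒ f M ⇒ f h h d
Derivation 2: E ⇒ S d ⇒ f h h d

Two distinct leftmost derivations for the same string.

Ambiguous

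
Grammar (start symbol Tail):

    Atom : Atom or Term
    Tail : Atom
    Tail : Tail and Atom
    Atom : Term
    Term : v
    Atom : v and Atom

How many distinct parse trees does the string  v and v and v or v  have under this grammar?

Parse trees for v and v and v or v:
  [Tail [Atom [Atom v and [Atom v and [Atom [Term v]]]] or [Term v]]]
  [Tail [Atom v and [Atom [Atom v and [Atom [Term v]]] or [Term v]]]]
  [Tail [Atom v and [Atom v and [Atom [Atom [Term v]] or [Term v]]]]]
  [Tail [Tail [Atom [Term v]]] and [Atom [Atom v and [Atom [Term v]]] or [Term v]]]
  [Tail [Tail [Atom [Term v]]] and [Atom v and [Atom [Atom [Term v]] or [Term v]]]]
  [Tail [Tail [Atom v and [Atom [Term v]]]] and [Atom [Atom [Term v]] or [Term v]]]
  [Tail [Tail [Tail [Atom [Term v]]] and [Atom [Term v]]] and [Atom [Atom [Term v]] or [Term v]]]

7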